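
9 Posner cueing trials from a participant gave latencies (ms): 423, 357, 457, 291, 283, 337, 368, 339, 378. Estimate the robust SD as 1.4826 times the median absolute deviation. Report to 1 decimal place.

Sorted: 283, 291, 337, 339, 357, 368, 378, 423, 457 → median = 357
|x − 357| sorted: 0, 11, 18, 20, 21, 66, 66, 74, 100 → MAD = 21
Robust SD ≈ 1.4826 × 21 = 31.135

31.1 ms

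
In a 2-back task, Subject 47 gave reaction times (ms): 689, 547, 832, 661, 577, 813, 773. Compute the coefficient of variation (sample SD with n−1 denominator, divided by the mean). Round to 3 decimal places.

n = 7, Σ = 4892, M = 698.8571
Σ(x−M)² = 75692.857; s = √(75692.857/6) = 112.3186
CV = 112.3186 / 698.8571 = 0.16072

0.161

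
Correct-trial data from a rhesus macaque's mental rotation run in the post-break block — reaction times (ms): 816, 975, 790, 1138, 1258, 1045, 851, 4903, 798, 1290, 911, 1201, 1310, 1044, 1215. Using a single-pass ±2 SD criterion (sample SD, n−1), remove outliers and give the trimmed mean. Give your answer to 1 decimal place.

1045.9 ms

n = 15, ΣRT = 19545, M = 1303.000
Σ(x−M)² = 14362176.00; s = √(14362176.00/14) = 1012.852
Cutoffs: 1303.000 ± 2·1012.852 → [-722.7, 3328.7]
Outside: 4903 → excluded.
Retained (n=14): Σ = 14642, mean = 14642/14 = 1045.857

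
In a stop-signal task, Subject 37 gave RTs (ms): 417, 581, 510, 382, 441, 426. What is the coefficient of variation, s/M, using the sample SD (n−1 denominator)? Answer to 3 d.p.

0.159

n = 6, Σ = 2757, M = 459.5000
Σ(x−M)² = 26589.500; s = √(26589.500/5) = 72.9239
CV = 72.9239 / 459.5000 = 0.15870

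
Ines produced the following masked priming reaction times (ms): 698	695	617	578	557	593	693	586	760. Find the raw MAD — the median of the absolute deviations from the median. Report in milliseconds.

Sorted: 557, 578, 586, 593, 617, 693, 695, 698, 760 → median = 617
|x − 617|: 81, 78, 0, 39, 60, 24, 76, 31, 143
Sorted deviations: 0, 24, 31, 39, 60, 76, 78, 81, 143 → MAD = 60

60 ms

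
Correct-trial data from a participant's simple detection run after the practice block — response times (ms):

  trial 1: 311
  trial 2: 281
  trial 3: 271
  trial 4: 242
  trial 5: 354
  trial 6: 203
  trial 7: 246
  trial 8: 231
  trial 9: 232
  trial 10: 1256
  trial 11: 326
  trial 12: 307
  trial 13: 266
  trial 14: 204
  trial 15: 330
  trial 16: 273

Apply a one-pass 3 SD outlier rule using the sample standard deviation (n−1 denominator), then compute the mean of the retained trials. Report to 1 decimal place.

n = 16, ΣRT = 5333, M = 333.312
Σ(x−M)² = 938219.44; s = √(938219.44/15) = 250.096
Cutoffs: 333.312 ± 3·250.096 → [-417.0, 1083.6]
Outside: 1256 → excluded.
Retained (n=15): Σ = 4077, mean = 4077/15 = 271.800

271.8 ms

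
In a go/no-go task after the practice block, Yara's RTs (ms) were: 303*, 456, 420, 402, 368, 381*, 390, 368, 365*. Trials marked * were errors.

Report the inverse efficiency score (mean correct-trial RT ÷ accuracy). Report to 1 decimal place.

Correct trials (n=6): 456, 420, 402, 368, 390, 368
Mean correct RT = 2404/6 = 400.6667 ms
Proportion correct = 6/9
IES = 400.6667 / (6/9) = 601.000 ms

601.0 ms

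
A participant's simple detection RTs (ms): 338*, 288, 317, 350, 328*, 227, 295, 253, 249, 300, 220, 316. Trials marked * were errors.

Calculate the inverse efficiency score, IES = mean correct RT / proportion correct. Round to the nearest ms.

Correct trials (n=10): 288, 317, 350, 227, 295, 253, 249, 300, 220, 316
Mean correct RT = 2815/10 = 281.5000 ms
Proportion correct = 10/12
IES = 281.5000 / (10/12) = 337.800 ms

338 ms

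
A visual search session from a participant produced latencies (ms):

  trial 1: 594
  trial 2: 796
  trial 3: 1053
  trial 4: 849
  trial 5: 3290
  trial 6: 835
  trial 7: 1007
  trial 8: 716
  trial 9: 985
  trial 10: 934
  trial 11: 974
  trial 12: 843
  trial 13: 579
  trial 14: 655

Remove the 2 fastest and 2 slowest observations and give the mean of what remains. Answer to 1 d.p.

859.4 ms

Sorted: 579, 594, 655, 716, 796, 835, 843, 849, 934, 974, 985, 1007, 1053, 3290
Drop lowest 2 (579, 594) and highest 2 (1053, 3290)
Remaining (n=10): Σ = 8594, mean = 8594/10 = 859.400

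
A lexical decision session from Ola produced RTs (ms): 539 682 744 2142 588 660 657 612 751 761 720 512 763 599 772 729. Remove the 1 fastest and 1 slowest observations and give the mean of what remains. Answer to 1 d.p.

684.1 ms

Sorted: 512, 539, 588, 599, 612, 657, 660, 682, 720, 729, 744, 751, 761, 763, 772, 2142
Drop lowest 1 (512) and highest 1 (2142)
Remaining (n=14): Σ = 9577, mean = 9577/14 = 684.071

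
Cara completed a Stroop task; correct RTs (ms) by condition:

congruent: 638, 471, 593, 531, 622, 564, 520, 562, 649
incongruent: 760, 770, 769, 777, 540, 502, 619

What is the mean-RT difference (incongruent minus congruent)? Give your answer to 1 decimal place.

M(congruent) = 5150/9 = 572.222
M(incongruent) = 4737/7 = 676.714
Difference = 676.714 − 572.222 = 104.492 ms

104.5 ms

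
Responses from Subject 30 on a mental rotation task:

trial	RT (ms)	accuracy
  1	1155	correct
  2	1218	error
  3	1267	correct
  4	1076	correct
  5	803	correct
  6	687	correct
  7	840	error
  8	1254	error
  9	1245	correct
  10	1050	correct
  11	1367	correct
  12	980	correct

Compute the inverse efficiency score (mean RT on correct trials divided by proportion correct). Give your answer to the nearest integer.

Correct trials (n=9): 1155, 1267, 1076, 803, 687, 1245, 1050, 1367, 980
Mean correct RT = 9630/9 = 1070.0000 ms
Proportion correct = 9/12
IES = 1070.0000 / (9/12) = 1426.667 ms

1427 ms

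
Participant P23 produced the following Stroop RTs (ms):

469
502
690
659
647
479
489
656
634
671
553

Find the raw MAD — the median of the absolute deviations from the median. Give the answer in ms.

Sorted: 469, 479, 489, 502, 553, 634, 647, 656, 659, 671, 690 → median = 634
|x − 634|: 165, 132, 56, 25, 13, 155, 145, 22, 0, 37, 81
Sorted deviations: 0, 13, 22, 25, 37, 56, 81, 132, 145, 155, 165 → MAD = 56

56 ms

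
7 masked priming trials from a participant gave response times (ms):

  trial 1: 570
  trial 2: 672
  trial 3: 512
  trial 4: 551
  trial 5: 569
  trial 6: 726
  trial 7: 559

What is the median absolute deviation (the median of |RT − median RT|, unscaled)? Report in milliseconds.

Sorted: 512, 551, 559, 569, 570, 672, 726 → median = 569
|x − 569|: 1, 103, 57, 18, 0, 157, 10
Sorted deviations: 0, 1, 10, 18, 57, 103, 157 → MAD = 18

18 ms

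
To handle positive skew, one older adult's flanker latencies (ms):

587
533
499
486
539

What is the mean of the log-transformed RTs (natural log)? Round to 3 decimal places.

6.268

ln(RT): 6.3750, 6.2785, 6.2126, 6.1862, 6.2897
Σ ln(RT) = 31.3421
Mean = 31.3421/5 = 6.26842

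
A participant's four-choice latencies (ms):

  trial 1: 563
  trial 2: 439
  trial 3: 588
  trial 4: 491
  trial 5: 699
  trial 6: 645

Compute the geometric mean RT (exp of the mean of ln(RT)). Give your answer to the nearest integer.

ln(RT): 6.3333, 6.0845, 6.3767, 6.1964, 6.5497, 6.4693
Mean ln(RT) = 38.0099/6 = 6.33498
Geometric mean = exp(6.33498) = 563.96 ms

564 ms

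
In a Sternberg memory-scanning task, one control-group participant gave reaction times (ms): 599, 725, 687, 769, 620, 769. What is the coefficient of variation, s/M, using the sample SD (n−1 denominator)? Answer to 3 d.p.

n = 6, Σ = 4169, M = 694.8333
Σ(x−M)² = 26756.833; s = √(26756.833/5) = 73.1530
CV = 73.1530 / 694.8333 = 0.10528

0.105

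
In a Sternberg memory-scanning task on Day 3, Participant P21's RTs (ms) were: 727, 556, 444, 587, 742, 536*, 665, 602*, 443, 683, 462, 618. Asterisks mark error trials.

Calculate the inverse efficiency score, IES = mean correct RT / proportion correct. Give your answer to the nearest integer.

Correct trials (n=10): 727, 556, 444, 587, 742, 665, 443, 683, 462, 618
Mean correct RT = 5927/10 = 592.7000 ms
Proportion correct = 10/12
IES = 592.7000 / (10/12) = 711.240 ms

711 ms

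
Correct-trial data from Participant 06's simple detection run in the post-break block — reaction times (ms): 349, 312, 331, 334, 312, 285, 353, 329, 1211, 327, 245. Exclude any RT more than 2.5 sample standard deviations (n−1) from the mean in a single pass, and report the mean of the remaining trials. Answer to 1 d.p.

317.7 ms

n = 11, ΣRT = 4388, M = 398.909
Σ(x−M)² = 734742.91; s = √(734742.91/10) = 271.061
Cutoffs: 398.909 ± 2.5·271.061 → [-278.7, 1076.6]
Outside: 1211 → excluded.
Retained (n=10): Σ = 3177, mean = 3177/10 = 317.700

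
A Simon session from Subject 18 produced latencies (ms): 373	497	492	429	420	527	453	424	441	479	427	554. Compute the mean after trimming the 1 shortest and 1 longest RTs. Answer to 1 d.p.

Sorted: 373, 420, 424, 427, 429, 441, 453, 479, 492, 497, 527, 554
Drop lowest 1 (373) and highest 1 (554)
Remaining (n=10): Σ = 4589, mean = 4589/10 = 458.900

458.9 ms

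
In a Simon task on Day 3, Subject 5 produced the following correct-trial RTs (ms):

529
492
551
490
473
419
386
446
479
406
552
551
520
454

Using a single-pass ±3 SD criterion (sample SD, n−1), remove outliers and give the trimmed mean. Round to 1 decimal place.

n = 14, ΣRT = 6748, M = 482.000
Σ(x−M)² = 39370.00; s = √(39370.00/13) = 55.031
Cutoffs: 482.000 ± 3·55.031 → [316.9, 647.1]
No RTs fall outside the cutoffs; all 14 retained. Mean = 6748/14 = 482.000

482.0 ms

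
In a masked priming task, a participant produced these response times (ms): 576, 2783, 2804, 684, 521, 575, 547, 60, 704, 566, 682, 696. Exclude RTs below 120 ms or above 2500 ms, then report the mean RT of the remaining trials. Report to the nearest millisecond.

617 ms

Excluded: 60, 2783, 2804
Retained (n=9): Σ = 5551
Mean = 5551/9 = 616.7778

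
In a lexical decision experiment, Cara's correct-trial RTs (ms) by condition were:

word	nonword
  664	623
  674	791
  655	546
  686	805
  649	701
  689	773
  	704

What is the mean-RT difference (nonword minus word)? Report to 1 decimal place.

M(word) = 4017/6 = 669.500
M(nonword) = 4943/7 = 706.143
Difference = 706.143 − 669.500 = 36.643 ms

36.6 ms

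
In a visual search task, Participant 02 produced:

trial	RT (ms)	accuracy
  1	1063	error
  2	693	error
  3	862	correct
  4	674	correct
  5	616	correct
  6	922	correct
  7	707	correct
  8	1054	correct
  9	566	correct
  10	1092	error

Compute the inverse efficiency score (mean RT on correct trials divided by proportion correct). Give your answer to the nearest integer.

Correct trials (n=7): 862, 674, 616, 922, 707, 1054, 566
Mean correct RT = 5401/7 = 771.5714 ms
Proportion correct = 7/10
IES = 771.5714 / (7/10) = 1102.245 ms

1102 ms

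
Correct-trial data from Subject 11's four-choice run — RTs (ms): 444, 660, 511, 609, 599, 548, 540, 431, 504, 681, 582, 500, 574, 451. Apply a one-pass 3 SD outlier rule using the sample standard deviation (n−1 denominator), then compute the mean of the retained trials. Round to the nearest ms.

n = 14, ΣRT = 7634, M = 545.286
Σ(x−M)² = 77870.86; s = √(77870.86/13) = 77.396
Cutoffs: 545.286 ± 3·77.396 → [313.1, 777.5]
No RTs fall outside the cutoffs; all 14 retained. Mean = 7634/14 = 545.286

545 ms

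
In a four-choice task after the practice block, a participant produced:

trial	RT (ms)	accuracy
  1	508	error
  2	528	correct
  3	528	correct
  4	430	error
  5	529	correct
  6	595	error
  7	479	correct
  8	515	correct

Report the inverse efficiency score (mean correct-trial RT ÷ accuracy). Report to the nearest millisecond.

825 ms

Correct trials (n=5): 528, 528, 529, 479, 515
Mean correct RT = 2579/5 = 515.8000 ms
Proportion correct = 5/8
IES = 515.8000 / (5/8) = 825.280 ms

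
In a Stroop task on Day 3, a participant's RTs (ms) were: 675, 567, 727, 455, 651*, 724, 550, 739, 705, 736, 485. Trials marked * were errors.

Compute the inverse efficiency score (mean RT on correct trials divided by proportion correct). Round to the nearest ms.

700 ms

Correct trials (n=10): 675, 567, 727, 455, 724, 550, 739, 705, 736, 485
Mean correct RT = 6363/10 = 636.3000 ms
Proportion correct = 10/11
IES = 636.3000 / (10/11) = 699.930 ms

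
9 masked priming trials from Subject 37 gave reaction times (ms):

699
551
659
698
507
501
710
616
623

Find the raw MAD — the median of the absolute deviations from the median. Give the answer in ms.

75 ms

Sorted: 501, 507, 551, 616, 623, 659, 698, 699, 710 → median = 623
|x − 623|: 76, 72, 36, 75, 116, 122, 87, 7, 0
Sorted deviations: 0, 7, 36, 72, 75, 76, 87, 116, 122 → MAD = 75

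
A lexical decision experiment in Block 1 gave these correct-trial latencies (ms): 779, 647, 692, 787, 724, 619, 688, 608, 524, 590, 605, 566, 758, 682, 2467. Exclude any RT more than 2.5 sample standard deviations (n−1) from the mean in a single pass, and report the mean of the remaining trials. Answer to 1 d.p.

662.1 ms

n = 15, ΣRT = 11736, M = 782.400
Σ(x−M)² = 3126615.60; s = √(3126615.60/14) = 472.578
Cutoffs: 782.400 ± 2.5·472.578 → [-399.0, 1963.8]
Outside: 2467 → excluded.
Retained (n=14): Σ = 9269, mean = 9269/14 = 662.071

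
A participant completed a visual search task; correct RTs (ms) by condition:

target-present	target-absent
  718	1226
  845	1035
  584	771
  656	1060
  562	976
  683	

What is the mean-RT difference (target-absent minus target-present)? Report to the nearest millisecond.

339 ms

M(target-present) = 4048/6 = 674.667
M(target-absent) = 5068/5 = 1013.600
Difference = 1013.600 − 674.667 = 338.933 ms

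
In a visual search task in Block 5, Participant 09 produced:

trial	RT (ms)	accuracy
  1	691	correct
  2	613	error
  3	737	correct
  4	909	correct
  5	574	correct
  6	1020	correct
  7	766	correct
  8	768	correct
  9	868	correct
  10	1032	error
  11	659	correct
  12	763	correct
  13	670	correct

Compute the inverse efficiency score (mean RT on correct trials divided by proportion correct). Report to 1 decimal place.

905.2 ms

Correct trials (n=11): 691, 737, 909, 574, 1020, 766, 768, 868, 659, 763, 670
Mean correct RT = 8425/11 = 765.9091 ms
Proportion correct = 11/13
IES = 765.9091 / (11/13) = 905.165 ms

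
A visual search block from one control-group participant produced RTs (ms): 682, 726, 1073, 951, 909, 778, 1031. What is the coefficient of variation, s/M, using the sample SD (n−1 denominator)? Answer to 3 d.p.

n = 7, Σ = 6150, M = 878.5714
Σ(x−M)² = 139241.714; s = √(139241.714/6) = 152.3383
CV = 152.3383 / 878.5714 = 0.17339

0.173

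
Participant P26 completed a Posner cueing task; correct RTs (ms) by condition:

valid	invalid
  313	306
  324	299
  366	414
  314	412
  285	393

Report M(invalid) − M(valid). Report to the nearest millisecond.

44 ms

M(valid) = 1602/5 = 320.400
M(invalid) = 1824/5 = 364.800
Difference = 364.800 − 320.400 = 44.400 ms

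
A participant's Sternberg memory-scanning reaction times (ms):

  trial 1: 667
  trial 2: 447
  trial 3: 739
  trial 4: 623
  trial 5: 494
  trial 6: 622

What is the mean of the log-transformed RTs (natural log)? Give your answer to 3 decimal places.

ln(RT): 6.5028, 6.1026, 6.6053, 6.4345, 6.2025, 6.4329
Σ ln(RT) = 38.2807
Mean = 38.2807/6 = 6.38011

6.380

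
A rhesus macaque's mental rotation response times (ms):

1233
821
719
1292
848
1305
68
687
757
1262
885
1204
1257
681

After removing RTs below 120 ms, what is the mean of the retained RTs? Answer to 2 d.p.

996.23 ms

Excluded: 68
Retained (n=13): Σ = 12951
Mean = 12951/13 = 996.2308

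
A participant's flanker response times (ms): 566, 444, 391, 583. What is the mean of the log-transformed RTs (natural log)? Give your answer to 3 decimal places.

6.193

ln(RT): 6.3386, 6.0958, 5.9687, 6.3682
Σ ln(RT) = 24.7713
Mean = 24.7713/4 = 6.19283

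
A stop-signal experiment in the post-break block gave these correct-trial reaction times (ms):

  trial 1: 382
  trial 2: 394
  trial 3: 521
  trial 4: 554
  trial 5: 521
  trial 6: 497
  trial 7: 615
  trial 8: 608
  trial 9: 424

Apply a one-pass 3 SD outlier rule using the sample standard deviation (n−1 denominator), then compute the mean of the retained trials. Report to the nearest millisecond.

n = 9, ΣRT = 4516, M = 501.778
Σ(x−M)² = 59603.56; s = √(59603.56/8) = 86.316
Cutoffs: 501.778 ± 3·86.316 → [242.8, 760.7]
No RTs fall outside the cutoffs; all 9 retained. Mean = 4516/9 = 501.778

502 ms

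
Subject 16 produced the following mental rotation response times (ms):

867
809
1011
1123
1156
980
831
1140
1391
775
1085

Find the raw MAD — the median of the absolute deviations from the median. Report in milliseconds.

144 ms

Sorted: 775, 809, 831, 867, 980, 1011, 1085, 1123, 1140, 1156, 1391 → median = 1011
|x − 1011|: 144, 202, 0, 112, 145, 31, 180, 129, 380, 236, 74
Sorted deviations: 0, 31, 74, 112, 129, 144, 145, 180, 202, 236, 380 → MAD = 144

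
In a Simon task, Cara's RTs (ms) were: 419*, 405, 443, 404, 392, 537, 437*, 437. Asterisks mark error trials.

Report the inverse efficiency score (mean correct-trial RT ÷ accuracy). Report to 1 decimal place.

Correct trials (n=6): 405, 443, 404, 392, 537, 437
Mean correct RT = 2618/6 = 436.3333 ms
Proportion correct = 6/8
IES = 436.3333 / (6/8) = 581.778 ms

581.8 ms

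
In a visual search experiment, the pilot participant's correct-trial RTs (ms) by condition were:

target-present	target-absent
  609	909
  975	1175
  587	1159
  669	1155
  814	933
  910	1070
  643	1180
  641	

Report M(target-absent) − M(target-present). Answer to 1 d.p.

M(target-present) = 5848/8 = 731.000
M(target-absent) = 7581/7 = 1083.000
Difference = 1083.000 − 731.000 = 352.000 ms

352.0 ms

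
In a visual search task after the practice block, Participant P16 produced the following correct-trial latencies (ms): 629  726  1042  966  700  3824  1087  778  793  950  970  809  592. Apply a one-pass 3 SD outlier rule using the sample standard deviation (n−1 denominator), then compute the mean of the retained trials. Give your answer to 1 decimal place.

836.8 ms

n = 13, ΣRT = 13866, M = 1066.615
Σ(x−M)² = 8528971.08; s = √(8528971.08/12) = 843.058
Cutoffs: 1066.615 ± 3·843.058 → [-1462.6, 3595.8]
Outside: 3824 → excluded.
Retained (n=12): Σ = 10042, mean = 10042/12 = 836.833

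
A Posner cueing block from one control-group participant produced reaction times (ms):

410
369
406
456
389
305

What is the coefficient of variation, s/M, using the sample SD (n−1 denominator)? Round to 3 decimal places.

0.129

n = 6, Σ = 2335, M = 389.1667
Σ(x−M)² = 12674.833; s = √(12674.833/5) = 50.3485
CV = 50.3485 / 389.1667 = 0.12938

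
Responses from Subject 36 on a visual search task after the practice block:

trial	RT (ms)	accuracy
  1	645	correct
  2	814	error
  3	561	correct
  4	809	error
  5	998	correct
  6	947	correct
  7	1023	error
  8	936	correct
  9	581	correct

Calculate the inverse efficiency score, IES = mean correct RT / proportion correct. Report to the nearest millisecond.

Correct trials (n=6): 645, 561, 998, 947, 936, 581
Mean correct RT = 4668/6 = 778.0000 ms
Proportion correct = 6/9
IES = 778.0000 / (6/9) = 1167.000 ms

1167 ms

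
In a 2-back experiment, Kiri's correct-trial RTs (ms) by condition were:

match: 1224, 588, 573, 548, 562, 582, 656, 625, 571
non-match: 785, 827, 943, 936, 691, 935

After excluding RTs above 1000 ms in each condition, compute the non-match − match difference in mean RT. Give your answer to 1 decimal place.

264.7 ms

match: exclude 1224
M(match) = 4705/8 = 588.125
M(non-match) = 5117/6 = 852.833
Difference = 852.833 − 588.125 = 264.708 ms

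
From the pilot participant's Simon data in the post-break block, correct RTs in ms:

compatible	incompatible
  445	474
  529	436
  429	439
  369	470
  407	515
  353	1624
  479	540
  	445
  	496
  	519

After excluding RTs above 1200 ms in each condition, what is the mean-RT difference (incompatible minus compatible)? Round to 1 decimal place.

incompatible: exclude 1624
M(compatible) = 3011/7 = 430.143
M(incompatible) = 4334/9 = 481.556
Difference = 481.556 − 430.143 = 51.413 ms

51.4 ms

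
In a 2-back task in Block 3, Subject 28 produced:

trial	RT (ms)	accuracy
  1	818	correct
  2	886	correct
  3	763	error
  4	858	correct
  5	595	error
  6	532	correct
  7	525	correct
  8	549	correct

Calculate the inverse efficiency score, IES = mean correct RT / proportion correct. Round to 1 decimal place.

Correct trials (n=6): 818, 886, 858, 532, 525, 549
Mean correct RT = 4168/6 = 694.6667 ms
Proportion correct = 6/8
IES = 694.6667 / (6/8) = 926.222 ms

926.2 ms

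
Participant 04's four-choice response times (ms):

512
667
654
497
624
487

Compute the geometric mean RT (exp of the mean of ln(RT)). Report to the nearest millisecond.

568 ms

ln(RT): 6.2383, 6.5028, 6.4831, 6.2086, 6.4362, 6.1883
Mean ln(RT) = 38.0572/6 = 6.34287
Geometric mean = exp(6.34287) = 568.43 ms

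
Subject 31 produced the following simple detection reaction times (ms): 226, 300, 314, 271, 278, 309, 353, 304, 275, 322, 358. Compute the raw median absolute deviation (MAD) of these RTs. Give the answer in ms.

Sorted: 226, 271, 275, 278, 300, 304, 309, 314, 322, 353, 358 → median = 304
|x − 304|: 78, 4, 10, 33, 26, 5, 49, 0, 29, 18, 54
Sorted deviations: 0, 4, 5, 10, 18, 26, 29, 33, 49, 54, 78 → MAD = 26

26 ms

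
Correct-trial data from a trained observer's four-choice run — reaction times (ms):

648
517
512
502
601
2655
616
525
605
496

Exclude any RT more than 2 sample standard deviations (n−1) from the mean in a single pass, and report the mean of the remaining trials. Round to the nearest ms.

558 ms

n = 10, ΣRT = 7677, M = 767.700
Σ(x−M)² = 3985056.10; s = √(3985056.10/9) = 665.420
Cutoffs: 767.700 ± 2·665.420 → [-563.1, 2098.5]
Outside: 2655 → excluded.
Retained (n=9): Σ = 5022, mean = 5022/9 = 558.000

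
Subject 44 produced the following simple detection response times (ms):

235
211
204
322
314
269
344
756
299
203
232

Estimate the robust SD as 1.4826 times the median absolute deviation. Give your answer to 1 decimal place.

Sorted: 203, 204, 211, 232, 235, 269, 299, 314, 322, 344, 756 → median = 269
|x − 269| sorted: 0, 30, 34, 37, 45, 53, 58, 65, 66, 75, 487 → MAD = 53
Robust SD ≈ 1.4826 × 53 = 78.578

78.6 ms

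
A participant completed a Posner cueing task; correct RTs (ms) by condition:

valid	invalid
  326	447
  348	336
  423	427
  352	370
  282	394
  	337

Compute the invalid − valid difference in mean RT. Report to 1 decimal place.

39.0 ms

M(valid) = 1731/5 = 346.200
M(invalid) = 2311/6 = 385.167
Difference = 385.167 − 346.200 = 38.967 ms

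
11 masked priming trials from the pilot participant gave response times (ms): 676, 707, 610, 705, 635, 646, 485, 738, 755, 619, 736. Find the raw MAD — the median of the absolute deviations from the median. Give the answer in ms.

Sorted: 485, 610, 619, 635, 646, 676, 705, 707, 736, 738, 755 → median = 676
|x − 676|: 0, 31, 66, 29, 41, 30, 191, 62, 79, 57, 60
Sorted deviations: 0, 29, 30, 31, 41, 57, 60, 62, 66, 79, 191 → MAD = 57

57 ms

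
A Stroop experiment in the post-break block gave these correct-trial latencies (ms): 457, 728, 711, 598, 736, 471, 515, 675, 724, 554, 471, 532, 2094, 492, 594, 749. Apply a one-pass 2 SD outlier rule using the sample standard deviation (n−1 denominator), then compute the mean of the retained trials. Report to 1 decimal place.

600.5 ms

n = 16, ΣRT = 11101, M = 693.812
Σ(x−M)² = 2261026.44; s = √(2261026.44/15) = 388.246
Cutoffs: 693.812 ± 2·388.246 → [-82.7, 1470.3]
Outside: 2094 → excluded.
Retained (n=15): Σ = 9007, mean = 9007/15 = 600.467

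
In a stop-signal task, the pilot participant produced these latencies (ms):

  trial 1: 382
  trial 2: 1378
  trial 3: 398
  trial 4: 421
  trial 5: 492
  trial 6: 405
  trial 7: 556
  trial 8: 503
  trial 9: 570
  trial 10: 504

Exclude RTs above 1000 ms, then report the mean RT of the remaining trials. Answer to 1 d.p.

Excluded: 1378
Retained (n=9): Σ = 4231
Mean = 4231/9 = 470.1111

470.1 ms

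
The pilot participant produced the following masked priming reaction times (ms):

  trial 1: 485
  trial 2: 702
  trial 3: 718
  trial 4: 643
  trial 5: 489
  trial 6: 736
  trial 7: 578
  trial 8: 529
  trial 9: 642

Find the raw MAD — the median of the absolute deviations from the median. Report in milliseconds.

76 ms

Sorted: 485, 489, 529, 578, 642, 643, 702, 718, 736 → median = 642
|x − 642|: 157, 60, 76, 1, 153, 94, 64, 113, 0
Sorted deviations: 0, 1, 60, 64, 76, 94, 113, 153, 157 → MAD = 76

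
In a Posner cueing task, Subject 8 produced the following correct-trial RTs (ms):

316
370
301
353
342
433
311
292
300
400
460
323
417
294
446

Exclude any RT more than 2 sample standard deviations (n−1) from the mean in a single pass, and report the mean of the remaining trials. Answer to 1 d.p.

n = 15, ΣRT = 5358, M = 357.200
Σ(x−M)² = 49696.40; s = √(49696.40/14) = 59.580
Cutoffs: 357.200 ± 2·59.580 → [238.0, 476.4]
No RTs fall outside the cutoffs; all 15 retained. Mean = 5358/15 = 357.200

357.2 ms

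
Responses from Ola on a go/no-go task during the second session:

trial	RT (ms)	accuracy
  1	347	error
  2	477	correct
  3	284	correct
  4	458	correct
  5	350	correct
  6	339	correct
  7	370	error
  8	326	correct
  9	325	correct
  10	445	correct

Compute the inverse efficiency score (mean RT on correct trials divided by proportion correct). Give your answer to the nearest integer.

469 ms

Correct trials (n=8): 477, 284, 458, 350, 339, 326, 325, 445
Mean correct RT = 3004/8 = 375.5000 ms
Proportion correct = 8/10
IES = 375.5000 / (8/10) = 469.375 ms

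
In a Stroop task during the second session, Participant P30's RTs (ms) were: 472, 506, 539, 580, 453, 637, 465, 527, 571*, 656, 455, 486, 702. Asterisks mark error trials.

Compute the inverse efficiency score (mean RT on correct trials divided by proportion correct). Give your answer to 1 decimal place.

584.8 ms

Correct trials (n=12): 472, 506, 539, 580, 453, 637, 465, 527, 656, 455, 486, 702
Mean correct RT = 6478/12 = 539.8333 ms
Proportion correct = 12/13
IES = 539.8333 / (12/13) = 584.819 ms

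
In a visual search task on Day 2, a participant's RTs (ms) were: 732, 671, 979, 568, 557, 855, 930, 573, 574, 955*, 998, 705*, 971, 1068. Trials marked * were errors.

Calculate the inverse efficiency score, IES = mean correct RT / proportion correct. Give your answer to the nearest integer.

921 ms

Correct trials (n=12): 732, 671, 979, 568, 557, 855, 930, 573, 574, 998, 971, 1068
Mean correct RT = 9476/12 = 789.6667 ms
Proportion correct = 12/14
IES = 789.6667 / (12/14) = 921.278 ms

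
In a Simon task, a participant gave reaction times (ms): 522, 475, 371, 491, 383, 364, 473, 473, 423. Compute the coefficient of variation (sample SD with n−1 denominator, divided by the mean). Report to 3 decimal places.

0.131

n = 9, Σ = 3975, M = 441.6667
Σ(x−M)² = 26778.000; s = √(26778.000/8) = 57.8554
CV = 57.8554 / 441.6667 = 0.13099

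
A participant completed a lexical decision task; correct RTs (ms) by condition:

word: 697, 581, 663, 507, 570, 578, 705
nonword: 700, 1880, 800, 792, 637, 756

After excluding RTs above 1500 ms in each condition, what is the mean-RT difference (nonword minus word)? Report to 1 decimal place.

nonword: exclude 1880
M(word) = 4301/7 = 614.429
M(nonword) = 3685/5 = 737.000
Difference = 737.000 − 614.429 = 122.571 ms

122.6 ms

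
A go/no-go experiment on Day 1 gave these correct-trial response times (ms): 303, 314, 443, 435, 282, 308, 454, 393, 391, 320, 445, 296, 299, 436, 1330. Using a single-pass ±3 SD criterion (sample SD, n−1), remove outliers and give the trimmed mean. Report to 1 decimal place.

n = 15, ΣRT = 6449, M = 429.933
Σ(x−M)² = 927510.93; s = √(927510.93/14) = 257.392
Cutoffs: 429.933 ± 3·257.392 → [-342.2, 1202.1]
Outside: 1330 → excluded.
Retained (n=14): Σ = 5119, mean = 5119/14 = 365.643

365.6 ms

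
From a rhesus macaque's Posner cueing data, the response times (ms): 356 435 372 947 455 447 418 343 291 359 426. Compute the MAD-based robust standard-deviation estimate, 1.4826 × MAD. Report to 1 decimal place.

Sorted: 291, 343, 356, 359, 372, 418, 426, 435, 447, 455, 947 → median = 418
|x − 418| sorted: 0, 8, 17, 29, 37, 46, 59, 62, 75, 127, 529 → MAD = 46
Robust SD ≈ 1.4826 × 46 = 68.200

68.2 ms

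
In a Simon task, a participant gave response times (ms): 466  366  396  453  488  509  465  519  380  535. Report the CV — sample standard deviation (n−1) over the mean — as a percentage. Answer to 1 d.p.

n = 10, Σ = 4577, M = 457.7000
Σ(x−M)² = 31680.100; s = √(31680.100/9) = 59.3297
CV = 59.3297 / 457.7000 = 0.12963 = 12.963%

13.0%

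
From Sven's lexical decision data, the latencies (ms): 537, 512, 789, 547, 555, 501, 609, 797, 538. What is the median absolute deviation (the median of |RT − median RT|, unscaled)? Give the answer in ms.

Sorted: 501, 512, 537, 538, 547, 555, 609, 789, 797 → median = 547
|x − 547|: 10, 35, 242, 0, 8, 46, 62, 250, 9
Sorted deviations: 0, 8, 9, 10, 35, 46, 62, 242, 250 → MAD = 35

35 ms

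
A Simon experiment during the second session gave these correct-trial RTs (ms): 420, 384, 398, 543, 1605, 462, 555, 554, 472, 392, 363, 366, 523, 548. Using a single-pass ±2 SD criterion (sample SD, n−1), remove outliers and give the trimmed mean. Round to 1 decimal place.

460.0 ms

n = 14, ΣRT = 7585, M = 541.786
Σ(x−M)² = 1288080.36; s = √(1288080.36/13) = 314.775
Cutoffs: 541.786 ± 2·314.775 → [-87.8, 1171.3]
Outside: 1605 → excluded.
Retained (n=13): Σ = 5980, mean = 5980/13 = 460.000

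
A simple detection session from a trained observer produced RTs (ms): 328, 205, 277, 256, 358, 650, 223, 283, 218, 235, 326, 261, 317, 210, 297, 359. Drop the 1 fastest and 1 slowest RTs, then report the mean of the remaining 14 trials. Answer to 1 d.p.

Sorted: 205, 210, 218, 223, 235, 256, 261, 277, 283, 297, 317, 326, 328, 358, 359, 650
Drop lowest 1 (205) and highest 1 (650)
Remaining (n=14): Σ = 3948, mean = 3948/14 = 282.000

282.0 ms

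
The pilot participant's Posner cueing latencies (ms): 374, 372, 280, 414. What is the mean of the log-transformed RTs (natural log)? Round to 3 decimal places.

5.876

ln(RT): 5.9243, 5.9189, 5.6348, 6.0259
Σ ln(RT) = 23.5038
Mean = 23.5038/4 = 5.87595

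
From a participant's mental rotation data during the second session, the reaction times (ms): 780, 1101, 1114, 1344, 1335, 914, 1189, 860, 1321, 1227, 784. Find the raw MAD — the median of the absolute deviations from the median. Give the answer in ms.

207 ms

Sorted: 780, 784, 860, 914, 1101, 1114, 1189, 1227, 1321, 1335, 1344 → median = 1114
|x − 1114|: 334, 13, 0, 230, 221, 200, 75, 254, 207, 113, 330
Sorted deviations: 0, 13, 75, 113, 200, 207, 221, 230, 254, 330, 334 → MAD = 207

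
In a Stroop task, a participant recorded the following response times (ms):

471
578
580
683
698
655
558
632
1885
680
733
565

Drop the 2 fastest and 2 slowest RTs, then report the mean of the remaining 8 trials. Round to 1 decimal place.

633.9 ms

Sorted: 471, 558, 565, 578, 580, 632, 655, 680, 683, 698, 733, 1885
Drop lowest 2 (471, 558) and highest 2 (733, 1885)
Remaining (n=8): Σ = 5071, mean = 5071/8 = 633.875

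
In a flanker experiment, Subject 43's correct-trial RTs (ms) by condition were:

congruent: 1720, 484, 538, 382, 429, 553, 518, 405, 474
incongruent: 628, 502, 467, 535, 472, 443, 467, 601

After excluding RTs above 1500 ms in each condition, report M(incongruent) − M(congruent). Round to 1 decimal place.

congruent: exclude 1720
M(congruent) = 3783/8 = 472.875
M(incongruent) = 4115/8 = 514.375
Difference = 514.375 − 472.875 = 41.500 ms

41.5 ms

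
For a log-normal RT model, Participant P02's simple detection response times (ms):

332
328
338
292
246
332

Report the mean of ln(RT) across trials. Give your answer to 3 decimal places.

ln(RT): 5.8051, 5.7930, 5.8230, 5.6768, 5.5053, 5.8051
Σ ln(RT) = 34.4084
Mean = 34.4084/6 = 5.73474

5.735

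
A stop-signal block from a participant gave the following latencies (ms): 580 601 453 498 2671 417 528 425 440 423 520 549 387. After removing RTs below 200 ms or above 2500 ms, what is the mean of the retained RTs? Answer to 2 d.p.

Excluded: 2671
Retained (n=12): Σ = 5821
Mean = 5821/12 = 485.0833

485.08 ms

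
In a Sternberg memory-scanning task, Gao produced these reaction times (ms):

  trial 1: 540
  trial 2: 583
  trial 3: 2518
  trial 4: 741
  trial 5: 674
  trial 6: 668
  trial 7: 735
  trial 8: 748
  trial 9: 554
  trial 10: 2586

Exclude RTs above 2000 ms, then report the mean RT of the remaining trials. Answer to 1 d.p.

Excluded: 2518, 2586
Retained (n=8): Σ = 5243
Mean = 5243/8 = 655.3750

655.4 ms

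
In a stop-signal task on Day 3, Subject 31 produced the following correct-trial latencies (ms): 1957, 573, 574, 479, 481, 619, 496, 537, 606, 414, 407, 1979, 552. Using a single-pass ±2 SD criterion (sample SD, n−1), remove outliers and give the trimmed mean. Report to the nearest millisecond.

522 ms

n = 13, ΣRT = 9674, M = 744.154
Σ(x−M)² = 3592483.69; s = √(3592483.69/12) = 547.150
Cutoffs: 744.154 ± 2·547.150 → [-350.1, 1838.5]
Outside: 1957, 1979 → excluded.
Retained (n=11): Σ = 5738, mean = 5738/11 = 521.636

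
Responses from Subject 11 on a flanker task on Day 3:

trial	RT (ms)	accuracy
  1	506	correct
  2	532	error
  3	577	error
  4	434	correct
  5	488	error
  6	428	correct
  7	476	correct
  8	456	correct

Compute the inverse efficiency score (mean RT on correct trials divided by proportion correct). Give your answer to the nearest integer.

Correct trials (n=5): 506, 434, 428, 476, 456
Mean correct RT = 2300/5 = 460.0000 ms
Proportion correct = 5/8
IES = 460.0000 / (5/8) = 736.000 ms

736 ms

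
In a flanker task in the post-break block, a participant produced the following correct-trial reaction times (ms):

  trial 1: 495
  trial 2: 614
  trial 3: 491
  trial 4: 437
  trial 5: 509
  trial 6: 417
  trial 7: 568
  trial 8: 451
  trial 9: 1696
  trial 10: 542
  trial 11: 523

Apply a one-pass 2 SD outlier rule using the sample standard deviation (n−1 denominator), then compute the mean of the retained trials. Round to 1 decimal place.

504.7 ms

n = 11, ΣRT = 6743, M = 613.000
Σ(x−M)² = 1323316.00; s = √(1323316.00/10) = 363.774
Cutoffs: 613.000 ± 2·363.774 → [-114.5, 1340.5]
Outside: 1696 → excluded.
Retained (n=10): Σ = 5047, mean = 5047/10 = 504.700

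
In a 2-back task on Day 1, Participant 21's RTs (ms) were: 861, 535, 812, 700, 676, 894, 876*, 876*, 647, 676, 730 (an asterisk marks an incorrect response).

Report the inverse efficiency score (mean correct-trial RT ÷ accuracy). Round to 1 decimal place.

886.9 ms

Correct trials (n=9): 861, 535, 812, 700, 676, 894, 647, 676, 730
Mean correct RT = 6531/9 = 725.6667 ms
Proportion correct = 9/11
IES = 725.6667 / (9/11) = 886.926 ms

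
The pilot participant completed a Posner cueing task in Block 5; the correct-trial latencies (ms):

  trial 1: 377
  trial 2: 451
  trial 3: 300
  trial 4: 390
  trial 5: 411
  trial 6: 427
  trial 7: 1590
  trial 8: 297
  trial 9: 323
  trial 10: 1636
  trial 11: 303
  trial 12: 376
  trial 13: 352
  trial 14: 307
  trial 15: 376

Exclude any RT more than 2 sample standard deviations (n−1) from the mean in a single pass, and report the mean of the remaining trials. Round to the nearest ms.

n = 15, ΣRT = 7916, M = 527.733
Σ(x−M)² = 2751190.93; s = √(2751190.93/14) = 443.299
Cutoffs: 527.733 ± 2·443.299 → [-358.9, 1414.3]
Outside: 1590, 1636 → excluded.
Retained (n=13): Σ = 4690, mean = 4690/13 = 360.769

361 ms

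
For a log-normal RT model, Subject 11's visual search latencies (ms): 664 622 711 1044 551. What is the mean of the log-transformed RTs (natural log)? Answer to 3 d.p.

6.552

ln(RT): 6.4983, 6.4329, 6.5667, 6.9508, 6.3117
Σ ln(RT) = 32.7604
Mean = 32.7604/5 = 6.55209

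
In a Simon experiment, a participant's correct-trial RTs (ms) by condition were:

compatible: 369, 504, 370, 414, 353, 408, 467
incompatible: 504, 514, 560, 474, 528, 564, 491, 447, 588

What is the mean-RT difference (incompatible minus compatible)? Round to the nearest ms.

107 ms

M(compatible) = 2885/7 = 412.143
M(incompatible) = 4670/9 = 518.889
Difference = 518.889 − 412.143 = 106.746 ms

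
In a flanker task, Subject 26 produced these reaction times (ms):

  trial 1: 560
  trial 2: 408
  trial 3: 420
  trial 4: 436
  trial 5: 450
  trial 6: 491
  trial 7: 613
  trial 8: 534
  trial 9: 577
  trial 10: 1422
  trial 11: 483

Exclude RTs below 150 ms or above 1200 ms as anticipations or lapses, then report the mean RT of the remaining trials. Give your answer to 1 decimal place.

Excluded: 1422
Retained (n=10): Σ = 4972
Mean = 4972/10 = 497.2000

497.2 ms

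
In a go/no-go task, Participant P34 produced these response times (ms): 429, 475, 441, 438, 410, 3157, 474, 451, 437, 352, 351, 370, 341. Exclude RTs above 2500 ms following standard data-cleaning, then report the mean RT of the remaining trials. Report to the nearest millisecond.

414 ms

Excluded: 3157
Retained (n=12): Σ = 4969
Mean = 4969/12 = 414.0833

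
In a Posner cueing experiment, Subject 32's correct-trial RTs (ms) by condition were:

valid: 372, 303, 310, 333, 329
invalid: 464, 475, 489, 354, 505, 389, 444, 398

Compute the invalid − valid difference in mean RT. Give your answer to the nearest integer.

110 ms

M(valid) = 1647/5 = 329.400
M(invalid) = 3518/8 = 439.750
Difference = 439.750 − 329.400 = 110.350 ms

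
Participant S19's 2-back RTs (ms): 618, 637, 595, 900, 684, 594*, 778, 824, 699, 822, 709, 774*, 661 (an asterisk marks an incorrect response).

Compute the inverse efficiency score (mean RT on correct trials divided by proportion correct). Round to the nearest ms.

Correct trials (n=11): 618, 637, 595, 900, 684, 778, 824, 699, 822, 709, 661
Mean correct RT = 7927/11 = 720.6364 ms
Proportion correct = 11/13
IES = 720.6364 / (11/13) = 851.661 ms

852 ms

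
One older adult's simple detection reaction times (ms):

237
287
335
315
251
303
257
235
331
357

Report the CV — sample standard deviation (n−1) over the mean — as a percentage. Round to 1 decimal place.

n = 10, Σ = 2908, M = 290.8000
Σ(x−M)² = 17435.600; s = √(17435.600/9) = 44.0146
CV = 44.0146 / 290.8000 = 0.15136 = 15.136%

15.1%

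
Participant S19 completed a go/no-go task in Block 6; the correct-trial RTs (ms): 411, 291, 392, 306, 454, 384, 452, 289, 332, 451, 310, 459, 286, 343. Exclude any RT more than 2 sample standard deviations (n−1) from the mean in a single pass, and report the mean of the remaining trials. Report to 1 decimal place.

n = 14, ΣRT = 5160, M = 368.571
Σ(x−M)² = 60321.43; s = √(60321.43/13) = 68.118
Cutoffs: 368.571 ± 2·68.118 → [232.3, 504.8]
No RTs fall outside the cutoffs; all 14 retained. Mean = 5160/14 = 368.571

368.6 ms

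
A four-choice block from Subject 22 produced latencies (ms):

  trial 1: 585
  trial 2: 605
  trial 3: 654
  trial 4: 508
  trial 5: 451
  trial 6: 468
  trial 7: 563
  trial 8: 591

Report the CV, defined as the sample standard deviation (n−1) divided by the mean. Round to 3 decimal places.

0.128

n = 8, Σ = 4425, M = 553.1250
Σ(x−M)² = 35126.875; s = √(35126.875/7) = 70.8387
CV = 70.8387 / 553.1250 = 0.12807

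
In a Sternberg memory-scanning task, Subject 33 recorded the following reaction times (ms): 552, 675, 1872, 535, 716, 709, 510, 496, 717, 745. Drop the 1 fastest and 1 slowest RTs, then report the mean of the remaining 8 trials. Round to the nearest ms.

645 ms

Sorted: 496, 510, 535, 552, 675, 709, 716, 717, 745, 1872
Drop lowest 1 (496) and highest 1 (1872)
Remaining (n=8): Σ = 5159, mean = 5159/8 = 644.875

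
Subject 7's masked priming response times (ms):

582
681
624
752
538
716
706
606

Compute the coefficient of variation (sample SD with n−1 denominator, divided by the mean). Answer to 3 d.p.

n = 8, Σ = 5205, M = 650.6250
Σ(x−M)² = 38633.875; s = √(38633.875/7) = 74.2908
CV = 74.2908 / 650.6250 = 0.11418

0.114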